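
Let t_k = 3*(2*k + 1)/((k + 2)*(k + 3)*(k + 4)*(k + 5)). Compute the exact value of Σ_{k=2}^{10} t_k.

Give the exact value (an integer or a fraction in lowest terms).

The ratio is (k + 2)*(2*k + 3)/((k + 6)*(2*k + 1)).
Normal form (A,B,C) = (k + 2, k + 6, k + 1/2).
Solve (k + 2)·f(k+1) − (k + 5)·f(k) = k + 1/2.
deg f ≤ 3 (via 1,1,1).
Solve for f: f(k) = k*(k**2 + 9*k + 2)/48 (degree 3 ≤ 3).
Certificate R = B(k−1)f/C = k*(k + 5)*(k**2 + 9*k + 2)/(24*(2*k + 1)) gives s_k = k*(k**2 + 9*k + 2)/(8*(k + 2)*(k + 3)*(k + 4)).
s_(k+1) − s_k = 3*(2*k + 1)/(k**4 + 14*k**3 + 71*k**2 + 154*k + 120) = t_k.
Sum = s_(11) − s_(2); s_(11) = 407/3640, s_(2) = 1/20 ⇒ 45/728.

Σ = 45/728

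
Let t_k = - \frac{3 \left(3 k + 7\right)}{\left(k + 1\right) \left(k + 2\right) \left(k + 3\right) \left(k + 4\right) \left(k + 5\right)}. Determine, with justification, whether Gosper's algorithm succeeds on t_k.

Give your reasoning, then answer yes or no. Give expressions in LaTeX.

Yes. s_k = \frac{k \left(- k^{2} - 8 k - 19\right)}{4 \left(k^{3} + 8 k^{2} + 19 k + 12\right)}.

Ratio r(k) = (k + 1)*(3*k + 10)/((k + 6)*(3*k + 7)).
Normal form (A,B,C) = (k + 1, k + 6, k + 7/3).
f must satisfy (k + 1)·f(k+1) − (k + 5)·f(k) = k + 7/3.
From deg A=1, deg B=1, deg C=1: d=4.
A polynomial solution: f(k) = k*(k + 2)*(k**2 + 8*k + 19)/36.
R(k) = B(k−1)·f(k)/C(k) = k*(k + 2)*(k + 5)*(k**2 + 8*k + 19)/(12*(3*k + 7)); s_k = R·t_k = k*(-k**2 - 8*k - 19)/(4*(k**3 + 8*k**2 + 19*k + 12)).
s_(k+1) − s_k = 3*(-3*k - 7)/(k**5 + 15*k**4 + 85*k**3 + 225*k**2 + 274*k + 120) = t_k.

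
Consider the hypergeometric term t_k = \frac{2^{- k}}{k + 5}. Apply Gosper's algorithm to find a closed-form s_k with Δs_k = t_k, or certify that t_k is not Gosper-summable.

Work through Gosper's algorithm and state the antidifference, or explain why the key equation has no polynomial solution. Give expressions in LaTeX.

t_(k+1)/t_k = (k + 5)/(2*(k + 6)).
So A=k/2 + 5/2 and B=k + 6, with C=1.
f must satisfy (k/2 + 5/2)·f(k+1) − (k + 5)·f(k) = 1.
d = -1 from the (1,1,0) case.
Bound -1 < 0, so the key equation has no polynomial solution.

none — t_k is not Gosper-summable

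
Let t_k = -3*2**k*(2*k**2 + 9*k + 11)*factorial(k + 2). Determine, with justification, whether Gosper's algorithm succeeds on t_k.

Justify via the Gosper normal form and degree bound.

The ratio is 2*(2*k**3 + 19*k**2 + 61*k + 66)/(2*k**2 + 9*k + 11).
Take A(k)=2*k + 6, B(k)=1, C(k)=k**2 + 9*k/2 + 11/2.
Need (2*k + 6)·f(k+1) − (1)·f(k) = k**2 + 9*k/2 + 11/2.
Degrees (1,0,2) ⇒ d ≤ 1.
A polynomial solution: f(k) = (k + 1)/2.
Get s_k = R·t_k = -3*2**k*(k + 1)*factorial(k + 2) with R(k) = B(k−1)f(k)/C(k) = (k + 1)/(2*k**2 + 9*k + 11).
Verify: -3*2**k*(2*k**2 + 9*k + 11)*factorial(k + 2) matches t_k.

Yes. s_k = -3*2**k*(k + 1)*factorial(k + 2).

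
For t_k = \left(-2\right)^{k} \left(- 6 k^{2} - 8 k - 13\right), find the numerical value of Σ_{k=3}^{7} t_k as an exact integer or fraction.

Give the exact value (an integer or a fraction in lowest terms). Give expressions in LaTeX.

r(k) = 2*(-6*k**2 - 20*k - 27)/(6*k**2 + 8*k + 13) after simplifying.
A = -2, B = 1, C = k**2 + 4*k/3 + 13/6.
Need (-2)·f(k+1) − (1)·f(k) = k**2 + 4*k/3 + 13/6.
deg f ≤ 2 (via 0,0,2).
A polynomial solution: f(k) = -(2*k**2 + 3)/6.
Get s_k = R·t_k = (-2)**k*(2*k**2 + 3) with R(k) = B(k−1)f(k)/C(k) = -(2*k**2 + 3)/(6*k**2 + 8*k + 13).
Verify: (-2)**k*(-6*k**2 - 8*k - 13) matches t_k.
Telescoping: Σ = s_(8) − s_(3) = 33536 − (-168) = 33704.

Σ = 33704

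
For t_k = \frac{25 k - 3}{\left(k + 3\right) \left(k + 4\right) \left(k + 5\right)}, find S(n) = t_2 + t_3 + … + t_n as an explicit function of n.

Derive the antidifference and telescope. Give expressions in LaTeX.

The ratio is (k + 3)*(25*k + 22)/((k + 6)*(25*k - 3)).
So A=k + 3 and B=k + 6, with C=k - 3/25.
Key eq: (k + 3)·f(k+1) = (k + 5)·f(k) + (k - 3/25).
deg f ≤ 2 (via 1,1,1).
Solving with deg f ≤ 2: f(k) = k*(3*k - 4)/25.
Then R = B(k−1)f/C = k*(k + 5)*(3*k - 4)/(25*k - 3), so s_k = R(k)·t_k = k*(3*k - 4)/((k + 3)*(k + 4)).
Verify: (25*k - 3)/(k**3 + 12*k**2 + 47*k + 60) matches t_k.
s_(n+1) = (3*n**2 + 2*n - 1)/(n**2 + 9*n + 20) and s_(2) = 2/15, so S(n) = (43*n**2 + 12*n - 55)/(15*(n**2 + 9*n + 20)).

S(n) = \frac{43 n^{2} + 12 n - 55}{15 \left(n^{2} + 9 n + 20\right)}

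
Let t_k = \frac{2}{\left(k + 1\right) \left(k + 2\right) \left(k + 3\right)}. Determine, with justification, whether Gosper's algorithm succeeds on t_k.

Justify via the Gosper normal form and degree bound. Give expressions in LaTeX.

Yes. s_k = \frac{k \left(k + 3\right)}{2 \left(k + 1\right) \left(k + 2\right)}.

Compute t_(k+1)/t_k: get (k + 1)/(k + 4).
Take A(k)=k + 1, B(k)=k + 4, C(k)=1.
f must satisfy (k + 1)·f(k+1) − (k + 3)·f(k) = 1.
deg f ≤ 2 (via 1,1,0).
Solving with deg f ≤ 2: f(k) = k*(k + 3)/4.
Get s_k = R·t_k = k*(k + 3)/(2*(k + 1)*(k + 2)) with R(k) = B(k−1)f(k)/C(k) = k*(k + 3)**2/4.
s_(k+1) − s_k = 2/(k**3 + 6*k**2 + 11*k + 6) = t_k.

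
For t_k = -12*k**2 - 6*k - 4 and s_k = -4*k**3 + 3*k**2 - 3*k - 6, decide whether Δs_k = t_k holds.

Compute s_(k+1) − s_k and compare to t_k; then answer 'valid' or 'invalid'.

Valid: the claim telescopes to t_k.

s_(k+1) = -4*k**3 - 9*k**2 - 9*k - 10
s_(k+1) − s_k = -12*k**2 - 6*k - 4
(s_(k+1) − s_k) − t_k = 0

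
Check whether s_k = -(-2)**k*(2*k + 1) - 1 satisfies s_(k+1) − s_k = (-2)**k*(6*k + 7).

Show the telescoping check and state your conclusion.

valid; difference matches t_k

s_(k+1) = 2*(-2)**k*(2*k + 3) - 1
s_(k+1) − s_k = (-2)**k*(6*k + 7)
(s_(k+1) − s_k) − t_k = 0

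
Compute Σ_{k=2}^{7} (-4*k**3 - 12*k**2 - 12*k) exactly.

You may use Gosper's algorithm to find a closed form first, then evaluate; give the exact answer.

Σ = -5124

t_(k+1)/t_k = (k**3 + 6*k**2 + 12*k + 7)/(k*(k**2 + 3*k + 3)).
Take A(k)=1, B(k)=1, C(k)=k**3 + 3*k**2 + 3*k.
Key eq: (1)·f(k+1) = (1)·f(k) + (k**3 + 3*k**2 + 3*k).
Degrees (0,0,3) ⇒ d ≤ 4.
Match coefficients ⇒ f(k) = k*(k - 1)*(k**2 + 3*k + 4)/4.
Get s_k = R·t_k = k*(-k**3 - 2*k**2 - k + 4) with R(k) = B(k−1)f(k)/C(k) = (k - 1)*(k**2 + 3*k + 4)/(4*(k**2 + 3*k + 3)).
Check: Δs_k = 4*k*(-k**2 - 3*k - 3). ✓
Σ_(k=2)^(7) t_k = s_(8) − s_(2) = -5152 − (-28) = -5124.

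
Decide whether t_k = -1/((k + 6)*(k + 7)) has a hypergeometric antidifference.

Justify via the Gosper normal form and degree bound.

Compute t_(k+1)/t_k: get (k + 6)/(k + 8).
A = k + 6, B = k + 8, C = 1.
Solve (k + 6)·f(k+1) − (k + 7)·f(k) = 1.
Degrees (1,1,0) ⇒ d ≤ 1.
Coefficient equations give f(k) = k/6.
Then R = B(k−1)f/C = k*(k + 7)/6, so s_k = R(k)·t_k = -k/(6*k + 36).
Verify: -1/(k**2 + 13*k + 42) matches t_k.

Yes. s_k = -k/(6*k + 36).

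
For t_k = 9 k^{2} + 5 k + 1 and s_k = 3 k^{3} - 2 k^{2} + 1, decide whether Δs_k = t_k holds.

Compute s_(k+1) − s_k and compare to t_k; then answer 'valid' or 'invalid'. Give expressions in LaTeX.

valid; difference matches t_k

s_(k+1) = 3*(k + 1)**3 - 2*(k + 1)**2 + 1
s_(k+1) − s_k = 9*k**2 + 5*k + 1
(s_(k+1) − s_k) − t_k = 0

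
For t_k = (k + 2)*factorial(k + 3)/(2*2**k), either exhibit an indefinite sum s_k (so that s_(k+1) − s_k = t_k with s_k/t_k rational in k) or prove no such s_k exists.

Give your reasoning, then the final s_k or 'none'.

s_k = factorial(k + 3)/2**k

Step 1: r(k) = (k + 3)*(k + 4)/(2*(k + 2)).
Factor: A=k/2 + 2; B=1; C=k + 2.
Need (k/2 + 2)·f(k+1) − (1)·f(k) = k + 2.
deg f ≤ 0 (via 1,0,1).
Solve for f: f(k) = 2 (degree 0 ≤ 0).
Get s_k = R·t_k = factorial(k + 3)/2**k with R(k) = B(k−1)f(k)/C(k) = 2/(k + 2).
Check: Δs_k = (k + 2)*factorial(k + 3)/(2*2**k). ✓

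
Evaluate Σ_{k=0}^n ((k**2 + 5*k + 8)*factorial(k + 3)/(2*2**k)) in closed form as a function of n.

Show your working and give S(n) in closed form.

S(n) = -12 + n*factorial(n + 4)/(2*2**n) + 3*factorial(n + 4)/(2*2**n)

r(k) = (k + 4)*(5*k + (k + 1)**2 + 13)/(2*(k**2 + 5*k + 8)) after simplifying.
Gosper form: A/B · C(k+1)/C(k) with A=k/2 + 2, B=1, C=k**2 + 5*k + 8.
Need (k/2 + 2)·f(k+1) − (1)·f(k) = k**2 + 5*k + 8.
Degrees (1,0,2) ⇒ d ≤ 1.
Match coefficients ⇒ f(k) = 2*(k + 2).
R(k) = B(k−1)·f(k)/C(k) = 2*(k + 2)/(k**2 + 5*k + 8); s_k = R·t_k = (k + 2)*factorial(k + 3)/2**k.
Check: Δs_k = (k**2 + 5*k + 8)*factorial(k + 3)/(2*2**k). ✓
Σ_(k=0)^n t_k = s_(n+1) − s_(0) = (2**(-n - 1)*(n + 3)*factorial(n + 4)) − (12), i.e. -12 + n*factorial(n + 4)/(2*2**n) + 3*factorial(n + 4)/(2*2**n).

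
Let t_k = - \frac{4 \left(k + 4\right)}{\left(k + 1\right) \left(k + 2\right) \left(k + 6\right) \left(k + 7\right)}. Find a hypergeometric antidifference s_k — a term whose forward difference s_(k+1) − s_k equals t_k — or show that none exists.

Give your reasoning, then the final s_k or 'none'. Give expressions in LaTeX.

The ratio is (k + 1)*(k + 5)*(k + 6)/((k + 3)*(k + 4)*(k + 8)).
Take A(k)=k + 1, B(k)=k + 8, C(k)=k**4 + 16*k**3 + 95*k**2 + 248*k + 240.
Set up (k + 1)·f(k+1) − (k + 7)·f(k) − (k**4 + 16*k**3 + 95*k**2 + 248*k + 240) = 0.
d = 6 from the (1,1,4) case.
Coefficient equations give f(k) = k*(k + 2)*(k + 3)*(k + 4)*(k + 5)*(k + 7)/12.
Then R = B(k−1)f/C = k*(k + 2)*(k + 7)**2/(12*(k + 4)), so s_k = R(k)·t_k = k*(-k - 7)/(3*(k**2 + 7*k + 6)).
Δs = 4*(-k - 4)/(k**4 + 16*k**3 + 83*k**2 + 152*k + 84), as required.

s_k = \frac{k \left(- k - 7\right)}{3 \left(k^{2} + 7 k + 6\right)}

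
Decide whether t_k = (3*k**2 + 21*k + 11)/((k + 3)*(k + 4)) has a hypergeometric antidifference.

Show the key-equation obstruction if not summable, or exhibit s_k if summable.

r(k) = (k + 3)*(21*k + 3*(k + 1)**2 + 32)/((k + 5)*(3*k**2 + 21*k + 11)) after simplifying.
A = k + 3, B = k + 5, C = k**2 + 7*k + 11/3.
f must satisfy (k + 3)·f(k+1) − (k + 4)·f(k) = k**2 + 7*k + 11/3.
From deg A=1, deg B=1, deg C=2: d=2.
Match coefficients ⇒ f(k) = k*(9*k + 2)/9.
So s_k = (B(k−1)f/C)·t_k = (k*(k + 4)*(9*k + 2)/(3*(3*k**2 + 21*k + 11)))·t_k = k*(9*k + 2)/(3*(k + 3)).
Verify: (3*k**2 + 21*k + 11)/(k**2 + 7*k + 12) matches t_k.

Yes. s_k = k*(9*k + 2)/(3*(k + 3)).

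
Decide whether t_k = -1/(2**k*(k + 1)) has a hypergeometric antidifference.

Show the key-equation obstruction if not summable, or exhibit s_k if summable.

No — key equation has no polynomial f.

r(k) = (k + 1)/(2*(k + 2)) after simplifying.
Gosper form: A/B · C(k+1)/C(k) with A=k/2 + 1/2, B=k + 2, C=1.
Solve (k/2 + 1/2)·f(k+1) − (k + 1)·f(k) = 1.
deg f ≤ -1 (via 1,1,0).
deg f ≤ -1 is impossible — no certificate.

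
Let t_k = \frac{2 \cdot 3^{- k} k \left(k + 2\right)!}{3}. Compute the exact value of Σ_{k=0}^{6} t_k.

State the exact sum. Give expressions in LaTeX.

Step 1: r(k) = (k + 1)*(k + 3)/(3*k).
So A=k/3 + 1 and B=1, with C=k.
f must satisfy (k/3 + 1)·f(k+1) − (1)·f(k) = k.
Degrees (1,0,1) ⇒ d ≤ 0.
Solving with deg f ≤ 0: f(k) = 3.
Get s_k = R·t_k = 2*factorial(k + 2)/3**k with R(k) = B(k−1)f(k)/C(k) = 3/k.
Verify: 2*k*factorial(k + 2)/(3*3**k) matches t_k.
Σ_(k=0)^(6) t_k = s_(7) − s_(0) = 8960/27 − (4) = 8852/27.

Σ = 8852/27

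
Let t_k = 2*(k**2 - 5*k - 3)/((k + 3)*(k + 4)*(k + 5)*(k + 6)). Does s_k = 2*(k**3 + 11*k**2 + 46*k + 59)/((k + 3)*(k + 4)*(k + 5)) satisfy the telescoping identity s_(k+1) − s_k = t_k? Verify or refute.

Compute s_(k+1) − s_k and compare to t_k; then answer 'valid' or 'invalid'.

s_(k+1) = 2*(46*k + (k + 1)**3 + 11*(k + 1)**2 + 105)/((k + 4)*(k + 5)*(k + 6))
s_(k+1) − s_k = 2*(k**2 - 5*k - 3)/(k**4 + 18*k**3 + 119*k**2 + 342*k + 360)
(s_(k+1) − s_k) − t_k = 0

Valid — Δs_k = t_k.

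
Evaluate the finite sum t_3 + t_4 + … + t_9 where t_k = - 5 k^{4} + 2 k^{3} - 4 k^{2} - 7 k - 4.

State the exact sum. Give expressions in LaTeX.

Σ = -73990

r(k) = (5*k**4 + 18*k**3 + 28*k**2 + 29*k + 18)/(5*k**4 - 2*k**3 + 4*k**2 + 7*k + 4) after simplifying.
Normal form (A,B,C) = (1, 1, k**4 - 2*k**3/5 + 4*k**2/5 + 7*k/5 + 4/5).
Key eq: (1)·f(k+1) = (1)·f(k) + (k**4 - 2*k**3/5 + 4*k**2/5 + 7*k/5 + 4/5).
deg f ≤ 5 (via 0,0,4).
Solve for f: f(k) = k*(k**4 - 3*k**3 + 4*k**2 + k + 1)/5 (degree 5 ≤ 5).
R(k) = B(k−1)·f(k)/C(k) = k*(k**4 - 3*k**3 + 4*k**2 + k + 1)/(5*k**4 - 2*k**3 + 4*k**2 + 7*k + 4); s_k = R·t_k = k*(-k**4 + 3*k**3 - 4*k**2 - k - 1).
Δs = -5*k**4 + 2*k**3 - 4*k**2 - 7*k - 4, as required.
Telescoping: Σ = s_(10) − s_(3) = -74110 − (-120) = -73990.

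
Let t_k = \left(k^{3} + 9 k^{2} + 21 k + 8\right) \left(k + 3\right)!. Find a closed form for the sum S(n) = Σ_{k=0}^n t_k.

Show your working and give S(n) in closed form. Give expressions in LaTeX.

r(k) = (k**4 + 16*k**3 + 90*k**2 + 207*k + 156)/(k**3 + 9*k**2 + 21*k + 8) after simplifying.
A = k + 4, B = 1, C = k**3 + 9*k**2 + 21*k + 8.
f must satisfy (k + 4)·f(k+1) − (1)·f(k) = k**3 + 9*k**2 + 21*k + 8.
From deg A=1, deg B=0, deg C=3: d=2.
Solve for f: f(k) = k**2 + 4*k - 4 (degree 2 ≤ 2).
Then R = B(k−1)f/C = (k**2 + 4*k - 4)/(k**3 + 9*k**2 + 21*k + 8), so s_k = R(k)·t_k = (k**2 + 4*k - 4)*factorial(k + 3).
s_(k+1) − s_k = (k**3 + 9*k**2 + 21*k + 8)*factorial(k + 3) = t_k.
Telescope: S(n) = s_(n+1) − s_(0) = (n**2 + 6*n + 1)*factorial(n + 4) − (-24) = n**2*factorial(n + 4) + 6*n*factorial(n + 4) + factorial(n + 4) + 24.

S(n) = n^{2} \left(n + 4\right)! + 6 n \left(n + 4\right)! + \left(n + 4\right)! + 24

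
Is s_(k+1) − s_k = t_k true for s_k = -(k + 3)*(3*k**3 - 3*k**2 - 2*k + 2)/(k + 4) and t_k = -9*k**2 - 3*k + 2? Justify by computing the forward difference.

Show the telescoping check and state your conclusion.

s_(k+1) = k*(-3*k**3 - 18*k**2 - 25*k - 4)/(k + 5)
s_(k+1) − s_k = (-9*k**4 - 78*k**3 - 163*k**2 - 30*k + 30)/(k**2 + 9*k + 20)
(s_(k+1) − s_k) − t_k = 2*(3*k**3 + 21*k**2 + 6*k - 5)/(k**2 + 9*k + 20)

Invalid: residual 2*(3*k**3 + 21*k**2 + 6*k - 5)/(k**2 + 9*k + 20) ≠ 0.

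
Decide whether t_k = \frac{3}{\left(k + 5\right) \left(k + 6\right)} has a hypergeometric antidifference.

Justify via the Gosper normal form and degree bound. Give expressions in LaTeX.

Yes. s_k = \frac{3 k}{5 \left(k + 5\right)}.

r(k) = (k + 5)/(k + 7) after simplifying.
So A=k + 5 and B=k + 7, with C=1.
Solve (k + 5)·f(k+1) − (k + 6)·f(k) = 1.
d = 1 from the (1,1,0) case.
Solve for f: f(k) = k/5 (degree 1 ≤ 1).
So s_k = (B(k−1)f/C)·t_k = (k*(k + 6)/5)·t_k = 3*k/(5*(k + 5)).
Check: Δs_k = 3/(k**2 + 11*k + 30). ✓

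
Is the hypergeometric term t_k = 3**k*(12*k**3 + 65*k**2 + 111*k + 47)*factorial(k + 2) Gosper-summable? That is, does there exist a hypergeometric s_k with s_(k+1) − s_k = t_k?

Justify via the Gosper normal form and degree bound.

Compute t_(k+1)/t_k: get 3*(12*k**4 + 137*k**3 + 580*k**2 + 1066*k + 705)/(12*k**3 + 65*k**2 + 111*k + 47).
Gosper form: A/B · C(k+1)/C(k) with A=3*k + 9, B=1, C=k**3 + 65*k**2/12 + 37*k/4 + 47/12.
Set up (3*k + 9)·f(k+1) − (1)·f(k) − (k**3 + 65*k**2/12 + 37*k/4 + 47/12) = 0.
deg f ≤ 2 (via 1,0,3).
Solving with deg f ≤ 2: f(k) = (4*k**2 + 3*k - 2)/12.
R(k) = B(k−1)·f(k)/C(k) = (4*k**2 + 3*k - 2)/(12*k**3 + 65*k**2 + 111*k + 47); s_k = R·t_k = 3**k*(4*k**2 + 3*k - 2)*factorial(k + 2).
s_(k+1) − s_k = 3**k*(12*k**3 + 65*k**2 + 111*k + 47)*factorial(k + 2) = t_k.

Yes. s_k = 3**k*(4*k**2 + 3*k - 2)*factorial(k + 2).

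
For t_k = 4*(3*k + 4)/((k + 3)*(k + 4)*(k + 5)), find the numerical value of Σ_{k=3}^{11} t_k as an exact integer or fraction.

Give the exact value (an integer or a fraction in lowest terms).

The ratio is (k + 3)*(3*k + 7)/((k + 6)*(3*k + 4)).
A = k + 3, B = k + 6, C = k + 4/3.
Solve (k + 3)·f(k+1) − (k + 5)·f(k) = k + 4/3.
From deg A=1, deg B=1, deg C=1: d=2.
Match coefficients ⇒ f(k) = k*(13*k + 19)/72.
So s_k = (B(k−1)f/C)·t_k = (k*(k + 5)*(13*k + 19)/(24*(3*k + 4)))·t_k = k*(13*k + 19)/(6*(k + 3)*(k + 4)).
Verify: 4*(3*k + 4)/(k**3 + 12*k**2 + 47*k + 60) matches t_k.
Telescoping: Σ = s_(12) − s_(3) = 35/24 − (29/42) = 43/56.

Σ = 43/56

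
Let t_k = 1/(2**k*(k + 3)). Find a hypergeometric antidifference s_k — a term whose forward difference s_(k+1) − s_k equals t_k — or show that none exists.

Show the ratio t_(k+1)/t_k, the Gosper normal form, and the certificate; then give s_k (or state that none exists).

The ratio is (k + 3)/(2*(k + 4)).
A = k/2 + 3/2, B = k + 4, C = 1.
f must satisfy (k/2 + 3/2)·f(k+1) − (k + 3)·f(k) = 1.
d = -1 from the (1,1,0) case.
d = -1 < 0 ⇒ no nonzero polynomial f; not summable.

not Gosper-summable; s_k does not exist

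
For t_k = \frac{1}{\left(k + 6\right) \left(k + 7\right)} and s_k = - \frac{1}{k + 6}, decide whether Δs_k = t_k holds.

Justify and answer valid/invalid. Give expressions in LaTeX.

Valid: the claim telescopes to t_k.

s_(k+1) = -1/(k + 7)
s_(k+1) − s_k = 1/((k + 6)*(k + 7))
(s_(k+1) − s_k) − t_k = 0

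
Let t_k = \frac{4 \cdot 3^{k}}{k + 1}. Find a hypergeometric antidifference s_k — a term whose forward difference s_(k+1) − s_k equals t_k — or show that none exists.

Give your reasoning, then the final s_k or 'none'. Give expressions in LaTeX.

t_(k+1)/t_k = 3*(k + 1)/(k + 2).
Gosper form: A/B · C(k+1)/C(k) with A=3*k + 3, B=k + 2, C=1.
Solve (3*k + 3)·f(k+1) − (k + 1)·f(k) = 1.
deg f ≤ -1 (via 1,1,0).
Bound -1 < 0, so the key equation has no polynomial solution.

none (Gosper's algorithm certifies no s_k)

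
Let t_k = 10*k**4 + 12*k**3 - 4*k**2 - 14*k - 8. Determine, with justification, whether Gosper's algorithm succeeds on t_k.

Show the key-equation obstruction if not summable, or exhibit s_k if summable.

Yes. s_k = 2*k*(k**4 - k**3 - 2*k**2 - k - 1).

Compute t_(k+1)/t_k: get (5*k**4 + 26*k**3 + 46*k**2 + 27*k - 2)/(5*k**4 + 6*k**3 - 2*k**2 - 7*k - 4).
Take A(k)=1, B(k)=1, C(k)=k**4 + 6*k**3/5 - 2*k**2/5 - 7*k/5 - 4/5.
Need (1)·f(k+1) − (1)·f(k) = k**4 + 6*k**3/5 - 2*k**2/5 - 7*k/5 - 4/5.
d = 5 from the (0,0,4) case.
A polynomial solution: f(k) = k*(k + 1)*(k**3 - 2*k**2 - 1)/5.
Get s_k = R·t_k = 2*k*(k**4 - k**3 - 2*k**2 - k - 1) with R(k) = B(k−1)f(k)/C(k) = k*(k**3 - 2*k**2 - 1)/(5*k**3 + k**2 - 3*k - 4).
Check: Δs_k = 10*k**4 + 12*k**3 - 4*k**2 - 14*k - 8. ✓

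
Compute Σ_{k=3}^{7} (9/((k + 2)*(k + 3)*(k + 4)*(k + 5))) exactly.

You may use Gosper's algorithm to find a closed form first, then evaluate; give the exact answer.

t_(k+1)/t_k = (k + 2)/(k + 6).
Take A(k)=k + 2, B(k)=k + 6, C(k)=1.
Set up (k + 2)·f(k+1) − (k + 5)·f(k) − (1) = 0.
Bound: deg f ≤ 3.
Solve for f: f(k) = k*(k**2 + 9*k + 26)/72 (degree 3 ≤ 3).
R(k) = B(k−1)·f(k)/C(k) = k*(k + 5)*(k**2 + 9*k + 26)/72; s_k = R·t_k = k*(k**2 + 9*k + 26)/(8*(k + 2)*(k + 3)*(k + 4)).
Δs = 9/(k**4 + 14*k**3 + 71*k**2 + 154*k + 120), as required.
Sum = s_(8) − s_(3); s_(8) = 27/220, s_(3) = 31/280 ⇒ 37/3080.

Σ = 37/3080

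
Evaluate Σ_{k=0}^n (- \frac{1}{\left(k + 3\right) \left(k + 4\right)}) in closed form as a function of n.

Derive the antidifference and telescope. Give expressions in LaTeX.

S(n) = \frac{- n - 1}{3 \left(n + 4\right)}

Ratio r(k) = (k + 3)/(k + 5).
A = k + 3, B = k + 5, C = 1.
f must satisfy (k + 3)·f(k+1) − (k + 4)·f(k) = 1.
Degrees (1,1,0) ⇒ d ≤ 1.
Solve for f: f(k) = k/3 (degree 1 ≤ 1).
Get s_k = R·t_k = -k/(3*k + 9) with R(k) = B(k−1)f(k)/C(k) = k*(k + 4)/3.
s_(k+1) − s_k = -1/(k**2 + 7*k + 12) = t_k.
Evaluate: s_(n+1) = (-n - 1)/(3*(n + 4)); subtract s_(0) = 0 ⇒ S(n) = (-n - 1)/(3*(n + 4)).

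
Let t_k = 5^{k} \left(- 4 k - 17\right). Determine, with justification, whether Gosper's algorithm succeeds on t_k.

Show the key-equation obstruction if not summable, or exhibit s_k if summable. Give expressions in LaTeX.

Ratio r(k) = 5*(4*k + 21)/(4*k + 17).
So A=5 and B=1, with C=k + 17/4.
Solve (5)·f(k+1) − (1)·f(k) = k + 17/4.
d = 1 from the (0,0,1) case.
A polynomial solution: f(k) = (k + 3)/4.
Get s_k = R·t_k = 5**k*(-k - 3) with R(k) = B(k−1)f(k)/C(k) = (k + 3)/(4*k + 17).
Δs = 5**k*(-4*k - 17), as required.

Yes. s_k = 5^{k} \left(- k - 3\right).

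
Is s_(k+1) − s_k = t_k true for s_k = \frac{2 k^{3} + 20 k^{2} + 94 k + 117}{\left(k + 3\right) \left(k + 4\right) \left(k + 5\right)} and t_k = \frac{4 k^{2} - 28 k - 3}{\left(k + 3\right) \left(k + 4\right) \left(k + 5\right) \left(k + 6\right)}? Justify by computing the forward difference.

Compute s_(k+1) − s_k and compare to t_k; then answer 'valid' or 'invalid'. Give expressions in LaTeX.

valid; difference matches t_k

s_(k+1) = (94*k + 2*(k + 1)**3 + 20*(k + 1)**2 + 211)/((k + 4)*(k + 5)*(k + 6))
s_(k+1) − s_k = (4*k**2 - 28*k - 3)/(k**4 + 18*k**3 + 119*k**2 + 342*k + 360)
(s_(k+1) − s_k) − t_k = 0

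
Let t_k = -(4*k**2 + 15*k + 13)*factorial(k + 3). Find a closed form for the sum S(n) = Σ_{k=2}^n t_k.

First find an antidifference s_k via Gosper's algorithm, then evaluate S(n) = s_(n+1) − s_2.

Compute t_(k+1)/t_k: get (k + 4)*(15*k + 4*(k + 1)**2 + 28)/(4*k**2 + 15*k + 13).
Gosper form: A/B · C(k+1)/C(k) with A=k + 4, B=1, C=k**2 + 15*k/4 + 13/4.
Solve (k + 4)·f(k+1) − (1)·f(k) = k**2 + 15*k/4 + 13/4.
d = 1 from the (1,0,2) case.
A polynomial solution: f(k) = (4*k - 1)/4.
Then R = B(k−1)f/C = (4*k - 1)/(4*k**2 + 15*k + 13), so s_k = R(k)·t_k = -(4*k - 1)*factorial(k + 3).
Check: Δs_k = -(4*k**2 + 15*k + 13)*factorial(k + 3). ✓
Evaluate: s_(n+1) = -(4*n + 3)*factorial(n + 4); subtract s_(2) = -840 ⇒ S(n) = -4*n*factorial(n + 4) - 3*factorial(n + 4) + 840.

S(n) = -4*n*factorial(n + 4) - 3*factorial(n + 4) + 840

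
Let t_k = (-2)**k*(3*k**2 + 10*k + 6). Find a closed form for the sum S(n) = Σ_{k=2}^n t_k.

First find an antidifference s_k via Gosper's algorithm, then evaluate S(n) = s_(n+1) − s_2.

t_(k+1)/t_k = 2*(-3*k**2 - 16*k - 19)/(3*k**2 + 10*k + 6).
Factor: A=-2; B=1; C=k**2 + 10*k/3 + 2.
f must satisfy (-2)·f(k+1) − (1)·f(k) = k**2 + 10*k/3 + 2.
Degrees (0,0,2) ⇒ d ≤ 2.
Coefficient equations give f(k) = -k*(k + 2)/3.
Certificate R = B(k−1)f/C = -k*(k + 2)/(3*k**2 + 10*k + 6) gives s_k = (-2)**k*k*(-k - 2).
s_(k+1) − s_k = (-2)**k*(3*k**2 + 10*k + 6) = t_k.
Evaluate: s_(n+1) = 2*(-2)**n*(n**2 + 4*n + 3); subtract s_(2) = -32 ⇒ S(n) = 2*(-2)**n*n**2 + 8*(-2)**n*n + 6*(-2)**n + 32.

S(n) = 2*(-2)**n*n**2 + 8*(-2)**n*n + 6*(-2)**n + 32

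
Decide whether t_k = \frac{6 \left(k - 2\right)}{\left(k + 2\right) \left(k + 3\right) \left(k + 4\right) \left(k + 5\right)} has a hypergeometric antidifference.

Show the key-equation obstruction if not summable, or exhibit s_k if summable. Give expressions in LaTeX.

Yes. s_k = \frac{k \left(- k^{2} - 9 k - 62\right)}{12 \left(k + 2\right) \left(k + 3\right) \left(k + 4\right)}.

Compute t_(k+1)/t_k: get (k - 1)*(k + 2)/((k - 2)*(k + 6)).
Factor: A=k + 2; B=k + 6; C=k - 2.
Solve (k + 2)·f(k+1) − (k + 5)·f(k) = k - 2.
deg f ≤ 3 (via 1,1,1).
Coefficient equations give f(k) = -k*(k**2 + 9*k + 62)/72.
Certificate R = B(k−1)f/C = -k*(k + 5)*(k**2 + 9*k + 62)/(72*(k - 2)) gives s_k = k*(-k**2 - 9*k - 62)/(12*(k + 2)*(k + 3)*(k + 4)).
Check: Δs_k = 6*(k - 2)/(k**4 + 14*k**3 + 71*k**2 + 154*k + 120). ✓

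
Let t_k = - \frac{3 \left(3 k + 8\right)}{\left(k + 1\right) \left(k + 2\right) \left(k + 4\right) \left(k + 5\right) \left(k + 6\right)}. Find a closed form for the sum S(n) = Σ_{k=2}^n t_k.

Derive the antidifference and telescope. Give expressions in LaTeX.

S(n) = \frac{- n^{3} - 13 n^{2} - 52 n + 66}{42 \left(n^{3} + 13 n^{2} + 52 n + 60\right)}

The ratio is (k + 1)*(k + 4)*(3*k + 11)/((k + 3)*(k + 7)*(3*k + 8)).
Gosper form: A/B · C(k+1)/C(k) with A=k + 1, B=k + 7, C=k**2 + 17*k/3 + 8.
Solve (k + 1)·f(k+1) − (k + 6)·f(k) = k**2 + 17*k/3 + 8.
From deg A=1, deg B=1, deg C=2: d=5.
Coefficient equations give f(k) = k*(k + 2)*(k + 3)*(k**2 + 10*k + 29)/60.
R(k) = B(k−1)·f(k)/C(k) = k*(k + 2)*(k + 6)*(k**2 + 10*k + 29)/(20*(3*k + 8)); s_k = R·t_k = 3*k*(-k**2 - 10*k - 29)/(20*(k**3 + 10*k**2 + 29*k + 20)).
Check: Δs_k = 3*(-3*k - 8)/(k**5 + 18*k**4 + 121*k**3 + 372*k**2 + 508*k + 240). ✓
Σ_(k=2)^n t_k = s_(n+1) − s_(2) = (3*(-n**3 - 13*n**2 - 52*n - 40)/(20*(n**3 + 13*n**2 + 52*n + 60))) − (-53/420), i.e. (-n**3 - 13*n**2 - 52*n + 66)/(42*(n**3 + 13*n**2 + 52*n + 60)).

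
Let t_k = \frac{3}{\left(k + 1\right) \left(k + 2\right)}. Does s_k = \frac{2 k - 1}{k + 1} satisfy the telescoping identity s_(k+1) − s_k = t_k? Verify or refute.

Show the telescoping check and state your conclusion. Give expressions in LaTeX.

s_(k+1) = (2*k + 1)/(k + 2)
s_(k+1) − s_k = 3/(k**2 + 3*k + 2)
(s_(k+1) − s_k) − t_k = 0

valid (s_(k+1) − s_k reduces to t_k)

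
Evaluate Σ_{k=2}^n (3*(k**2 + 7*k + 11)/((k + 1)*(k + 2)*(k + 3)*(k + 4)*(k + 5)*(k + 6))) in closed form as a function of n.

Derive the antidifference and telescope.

S(n) = (n**3 + 12*n**2 + 44*n - 57)/(105*(n**3 + 12*n**2 + 44*n + 48))

Step 1: r(k) = (k + 1)*(7*k + (k + 1)**2 + 18)/((k + 7)*(k**2 + 7*k + 11)).
A = k + 1, B = k + 7, C = k**2 + 7*k + 11.
Key eq: (k + 1)·f(k+1) = (k + 6)·f(k) + (k**2 + 7*k + 11).
Degrees (1,1,2) ⇒ d ≤ 5.
Solving with deg f ≤ 5: f(k) = k*(k + 2)*(k + 4)*(k**2 + 9*k + 23)/45.
Get s_k = R·t_k = k*(k**2 + 9*k + 23)/(15*(k**3 + 9*k**2 + 23*k + 15)) with R(k) = B(k−1)f(k)/C(k) = k*(k + 2)*(k + 4)*(k + 6)*(k**2 + 9*k + 23)/(45*(k**2 + 7*k + 11)).
s_(k+1) − s_k = 3*(k**2 + 7*k + 11)/(k**6 + 21*k**5 + 175*k**4 + 735*k**3 + 1624*k**2 + 1764*k + 720) = t_k.
Evaluate: s_(n+1) = (n**3 + 12*n**2 + 44*n + 33)/(15*(n**3 + 12*n**2 + 44*n + 48)); subtract s_(2) = 2/35 ⇒ S(n) = (n**3 + 12*n**2 + 44*n - 57)/(105*(n**3 + 12*n**2 + 44*n + 48)).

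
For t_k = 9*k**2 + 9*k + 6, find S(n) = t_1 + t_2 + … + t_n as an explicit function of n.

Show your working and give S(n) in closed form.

Ratio r(k) = (3*k**2 + 9*k + 8)/(3*k**2 + 3*k + 2).
Gosper form: A/B · C(k+1)/C(k) with A=1, B=1, C=k**2 + k + 2/3.
Key eq: (1)·f(k+1) = (1)·f(k) + (k**2 + k + 2/3).
d = 3 from the (0,0,2) case.
Match coefficients ⇒ f(k) = k*(k**2 + 1)/3.
So s_k = (B(k−1)f/C)·t_k = (k*(k**2 + 1)/(3*k**2 + 3*k + 2))·t_k = 3*k*(k**2 + 1).
Δs = 9*k**2 + 9*k + 6, as required.
Telescope: S(n) = s_(n+1) − s_(1) = 3*n**3 + 9*n**2 + 12*n + 6 − (6) = 3*n*(n**2 + 3*n + 4).

S(n) = 3*n*(n**2 + 3*n + 4)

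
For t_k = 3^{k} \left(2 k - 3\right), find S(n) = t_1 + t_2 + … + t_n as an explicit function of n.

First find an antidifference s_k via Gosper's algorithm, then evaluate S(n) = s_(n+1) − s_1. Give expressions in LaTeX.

S(n) = 3 \cdot 3^{n} n - 6 \cdot 3^{n} + 6

Ratio r(k) = 3*(2*k - 1)/(2*k - 3).
Factor: A=3; B=1; C=k - 3/2.
f must satisfy (3)·f(k+1) − (1)·f(k) = k - 3/2.
Bound: deg f ≤ 1.
A polynomial solution: f(k) = (k - 3)/2.
So s_k = (B(k−1)f/C)·t_k = ((k - 3)/(2*k - 3))·t_k = 3**k*(k - 3).
Δs = 3**k*(2*k - 3), as required.
Evaluate: s_(n+1) = 3**(n + 1)*(n - 2); subtract s_(1) = -6 ⇒ S(n) = 3*3**n*n - 6*3**n + 6.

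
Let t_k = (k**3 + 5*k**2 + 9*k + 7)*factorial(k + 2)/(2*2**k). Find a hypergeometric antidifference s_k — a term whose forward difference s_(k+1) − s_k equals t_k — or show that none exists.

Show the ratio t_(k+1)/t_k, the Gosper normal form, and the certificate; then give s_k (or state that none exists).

s_k = (k**2 + 2*k - 2)*factorial(k + 2)/2**k

Compute t_(k+1)/t_k: get (k**4 + 11*k**3 + 46*k**2 + 88*k + 66)/(2*(k**3 + 5*k**2 + 9*k + 7)).
Take A(k)=k/2 + 3/2, B(k)=1, C(k)=k**3 + 5*k**2 + 9*k + 7.
Need (k/2 + 3/2)·f(k+1) − (1)·f(k) = k**3 + 5*k**2 + 9*k + 7.
d = 2 from the (1,0,3) case.
Coefficient equations give f(k) = 2*(k**2 + 2*k - 2).
Certificate R = B(k−1)f/C = 2*(k**2 + 2*k - 2)/(k**3 + 5*k**2 + 9*k + 7) gives s_k = (k**2 + 2*k - 2)*factorial(k + 2)/2**k.
Δs = (k**3 + 5*k**2 + 9*k + 7)*factorial(k + 2)/(2*2**k), as required.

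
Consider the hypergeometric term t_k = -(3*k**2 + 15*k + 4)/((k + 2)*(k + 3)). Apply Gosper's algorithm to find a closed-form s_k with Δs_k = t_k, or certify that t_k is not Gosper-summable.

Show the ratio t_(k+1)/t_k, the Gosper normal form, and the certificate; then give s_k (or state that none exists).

s_k = k*(1 - 3*k)/(k + 2)

Ratio r(k) = (k + 2)*(15*k + 3*(k + 1)**2 + 19)/((k + 4)*(3*k**2 + 15*k + 4)).
Normal form (A,B,C) = (k + 2, k + 4, k**2 + 5*k + 4/3).
Solve (k + 2)·f(k+1) − (k + 3)·f(k) = k**2 + 5*k + 4/3.
deg f ≤ 2 (via 1,1,2).
Solve for f: f(k) = k*(3*k - 1)/3 (degree 2 ≤ 2).
So s_k = (B(k−1)f/C)·t_k = (k*(k + 3)*(3*k - 1)/(3*k**2 + 15*k + 4))·t_k = k*(1 - 3*k)/(k + 2).
Verify: (-3*k**2 - 15*k - 4)/(k**2 + 5*k + 6) matches t_k.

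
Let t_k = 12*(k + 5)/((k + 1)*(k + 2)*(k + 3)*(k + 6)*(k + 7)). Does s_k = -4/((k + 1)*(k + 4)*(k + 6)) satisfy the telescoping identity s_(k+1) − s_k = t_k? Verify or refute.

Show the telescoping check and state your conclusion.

s_(k+1) = -4/((k + 2)*(k + 5)*(k + 7))
s_(k+1) − s_k = 4*(3*k**2 + 25*k + 46)/(k**6 + 25*k**5 + 247*k**4 + 1219*k**3 + 3112*k**2 + 3796*k + 1680)
(s_(k+1) − s_k) − t_k = 8*(-4*k**2 - 37*k - 81)/(k**7 + 28*k**6 + 322*k**5 + 1960*k**4 + 6769*k**3 + 13132*k**2 + 13068*k + 5040)

Invalid: residual 8*(-4*k**2 - 37*k - 81)/(k**7 + 28*k**6 + 322*k**5 + 1960*k**4 + 6769*k**3 + 13132*k**2 + 13068*k + 5040) ≠ 0.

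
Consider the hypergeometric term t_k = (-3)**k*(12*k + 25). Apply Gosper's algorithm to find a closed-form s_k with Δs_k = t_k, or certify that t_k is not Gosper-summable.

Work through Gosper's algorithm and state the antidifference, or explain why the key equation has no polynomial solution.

Ratio r(k) = 3*(-12*k - 37)/(12*k + 25).
A = -3, B = 1, C = k + 25/12.
Need (-3)·f(k+1) − (1)·f(k) = k + 25/12.
d = 1 from the (0,0,1) case.
Solve for f: f(k) = -(3*k + 4)/12 (degree 1 ≤ 1).
So s_k = (B(k−1)f/C)·t_k = (-(3*k + 4)/(12*k + 25))·t_k = (-3)**k*(-3*k - 4).
s_(k+1) − s_k = (-3)**k*(12*k + 25) = t_k.

s_k = (-3)**k*(-3*k - 4)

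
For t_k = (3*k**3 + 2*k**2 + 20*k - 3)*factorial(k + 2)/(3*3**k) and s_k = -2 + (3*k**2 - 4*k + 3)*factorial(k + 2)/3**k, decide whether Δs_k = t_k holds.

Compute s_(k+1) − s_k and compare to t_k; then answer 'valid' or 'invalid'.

s_(k+1) = -3**(-k - 1)*(4*k - 3*(k + 1)**2 + 1)*factorial(k + 3) - 2
s_(k+1) − s_k = (3*k**3 + 2*k**2 + 20*k - 3)*factorial(k + 2)/(3*3**k)
(s_(k+1) − s_k) − t_k = 0

Valid: the claim telescopes to t_k.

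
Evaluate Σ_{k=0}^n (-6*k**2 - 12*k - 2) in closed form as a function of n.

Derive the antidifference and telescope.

S(n) = -2*n**3 - 9*n**2 - 9*n - 2

The ratio is (3*k**2 + 12*k + 10)/(3*k**2 + 6*k + 1).
A = 1, B = 1, C = k**2 + 2*k + 1/3.
Need (1)·f(k+1) − (1)·f(k) = k**2 + 2*k + 1/3.
deg f ≤ 3 (via 0,0,2).
Solving with deg f ≤ 3: f(k) = k*(2*k**2 + 3*k - 3)/6.
Certificate R = B(k−1)f/C = k*(2*k**2 + 3*k - 3)/(2*(3*k**2 + 6*k + 1)) gives s_k = k*(-2*k**2 - 3*k + 3).
Verify: -6*k**2 - 12*k - 2 matches t_k.
Telescope: S(n) = s_(n+1) − s_(0) = -2*n**3 - 9*n**2 - 9*n - 2 − (0) = -2*n**3 - 9*n**2 - 9*n - 2.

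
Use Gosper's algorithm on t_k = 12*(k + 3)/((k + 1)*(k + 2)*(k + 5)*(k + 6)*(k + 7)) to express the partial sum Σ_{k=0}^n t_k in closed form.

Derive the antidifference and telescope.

S(n) = 2*(n**3 + 15*n**2 + 68*n + 54)/(15*(n**3 + 15*n**2 + 68*n + 84))

The ratio is (k + 1)*(k + 4)*(k + 5)/((k + 3)**2*(k + 8)).
Factor: A=k + 1; B=k + 8; C=k**3 + 10*k**2 + 33*k + 36.
f must satisfy (k + 1)·f(k+1) − (k + 7)·f(k) = k**3 + 10*k**2 + 33*k + 36.
Degrees (1,1,3) ⇒ d ≤ 6.
Match coefficients ⇒ f(k) = k*(k + 2)*(k + 3)*(k + 4)*(k**2 + 12*k + 41)/90.
Get s_k = R·t_k = 2*k*(k**2 + 12*k + 41)/(15*(k**3 + 12*k**2 + 41*k + 30)) with R(k) = B(k−1)f(k)/C(k) = k*(k + 2)*(k + 7)*(k**2 + 12*k + 41)/(90*(k + 3)).
Δs = 12*(k + 3)/(k**5 + 21*k**4 + 163*k**3 + 567*k**2 + 844*k + 420), as required.
Evaluate: s_(n+1) = 2*(n**3 + 15*n**2 + 68*n + 54)/(15*(n**3 + 15*n**2 + 68*n + 84)); subtract s_(0) = 0 ⇒ S(n) = 2*(n**3 + 15*n**2 + 68*n + 54)/(15*(n**3 + 15*n**2 + 68*n + 84)).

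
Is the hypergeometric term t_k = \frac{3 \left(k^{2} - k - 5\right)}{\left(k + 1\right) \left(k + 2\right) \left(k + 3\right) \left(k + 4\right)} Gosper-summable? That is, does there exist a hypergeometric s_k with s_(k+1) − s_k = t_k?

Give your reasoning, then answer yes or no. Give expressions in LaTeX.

Yes. s_k = \frac{k \left(- k^{2} - 12 k - 17\right)}{2 \left(k + 1\right) \left(k + 2\right) \left(k + 3\right)}.

r(k) = (k + 1)*(k - (k + 1)**2 + 6)/((k + 5)*(-k**2 + k + 5)) after simplifying.
Normal form (A,B,C) = (k + 1, k + 5, k**2 - k - 5).
f must satisfy (k + 1)·f(k+1) − (k + 4)·f(k) = k**2 - k - 5.
d = 3 from the (1,1,2) case.
Match coefficients ⇒ f(k) = -k*(k**2 + 12*k + 17)/6.
Certificate R = B(k−1)f/C = -k*(k + 4)*(k**2 + 12*k + 17)/(6*(k**2 - k - 5)) gives s_k = k*(-k**2 - 12*k - 17)/(2*(k + 1)*(k + 2)*(k + 3)).
Δs = 3*(k**2 - k - 5)/(k**4 + 10*k**3 + 35*k**2 + 50*k + 24), as required.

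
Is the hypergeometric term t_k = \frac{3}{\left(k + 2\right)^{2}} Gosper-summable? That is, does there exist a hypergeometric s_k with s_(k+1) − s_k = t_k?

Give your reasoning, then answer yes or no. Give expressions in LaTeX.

No; the coefficient equations for f are inconsistent.

The ratio is (k + 2)**2/(k + 3)**2.
Gosper form: A/B · C(k+1)/C(k) with A=k**2 + 4*k + 4, B=k**2 + 6*k + 9, C=1.
Key eq: (k**2 + 4*k + 4)·f(k+1) = (k**2 + 4*k + 4)·f(k) + (1).
deg f ≤ 0 (via 2,2,0).
Write f(k) = c0. Then LHS − RHS = -1, requiring -1 = 0: contradictory. No certificate.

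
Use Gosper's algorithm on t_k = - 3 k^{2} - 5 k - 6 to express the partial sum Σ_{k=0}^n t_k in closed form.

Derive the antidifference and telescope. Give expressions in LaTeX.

S(n) = - n^{3} - 4 n^{2} - 9 n - 6

Step 1: r(k) = (3*k**2 + 11*k + 14)/(3*k**2 + 5*k + 6).
Factor: A=1; B=1; C=k**2 + 5*k/3 + 2.
f must satisfy (1)·f(k+1) − (1)·f(k) = k**2 + 5*k/3 + 2.
deg f ≤ 3 (via 0,0,2).
Solve for f: f(k) = k*(k**2 + k + 4)/3 (degree 3 ≤ 3).
Certificate R = B(k−1)f/C = k*(k**2 + k + 4)/(3*k**2 + 5*k + 6) gives s_k = k*(-k**2 - k - 4).
Check: Δs_k = -3*k**2 - 5*k - 6. ✓
Σ_(k=0)^n t_k = s_(n+1) − s_(0) = (-n**3 - 4*n**2 - 9*n - 6) − (0), i.e. -n**3 - 4*n**2 - 9*n - 6.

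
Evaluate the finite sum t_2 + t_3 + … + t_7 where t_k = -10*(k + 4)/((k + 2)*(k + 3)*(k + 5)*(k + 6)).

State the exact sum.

Σ = -51/364

r(k) = (k + 2)*(k + 5)**2/((k + 4)**2*(k + 7)) after simplifying.
A = k + 2, B = k + 7, C = k**2 + 8*k + 16.
Solve (k + 2)·f(k+1) − (k + 6)·f(k) = k**2 + 8*k + 16.
deg f ≤ 4 (via 1,1,2).
Coefficient equations give f(k) = k*(k + 3)*(k + 4)*(k + 7)/20.
Get s_k = R·t_k = k*(-k - 7)/(2*(k**2 + 7*k + 10)) with R(k) = B(k−1)f(k)/C(k) = k*(k + 3)*(k + 6)*(k + 7)/(20*(k + 4)).
Check: Δs_k = 10*(-k - 4)/(k**4 + 16*k**3 + 91*k**2 + 216*k + 180). ✓
Evaluate s at k=8 and k=2: -6/13 and -9/28; difference -51/364.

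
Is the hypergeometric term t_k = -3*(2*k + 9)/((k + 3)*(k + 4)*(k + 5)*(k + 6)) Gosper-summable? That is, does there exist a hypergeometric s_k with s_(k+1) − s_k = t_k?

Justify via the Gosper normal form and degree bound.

Yes. s_k = k*(-k - 8)/(5*(k**2 + 8*k + 15)).

t_(k+1)/t_k = (k + 3)*(2*k + 11)/((k + 7)*(2*k + 9)).
Factor: A=k + 3; B=k + 7; C=k + 9/2.
Key eq: (k + 3)·f(k+1) = (k + 6)·f(k) + (k + 9/2).
Degrees (1,1,1) ⇒ d ≤ 3.
Coefficient equations give f(k) = k*(k + 4)*(k + 8)/30.
Then R = B(k−1)f/C = k*(k + 4)*(k + 6)*(k + 8)/(15*(2*k + 9)), so s_k = R(k)·t_k = k*(-k - 8)/(5*(k**2 + 8*k + 15)).
Δs = 3*(-2*k - 9)/(k**4 + 18*k**3 + 119*k**2 + 342*k + 360), as required.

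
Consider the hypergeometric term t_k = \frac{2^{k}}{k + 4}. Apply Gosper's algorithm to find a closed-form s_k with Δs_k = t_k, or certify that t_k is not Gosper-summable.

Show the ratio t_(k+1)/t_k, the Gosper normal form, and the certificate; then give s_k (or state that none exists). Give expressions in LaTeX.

r(k) = 2*(k + 4)/(k + 5) after simplifying.
Gosper form: A/B · C(k+1)/C(k) with A=2*k + 8, B=k + 5, C=1.
f must satisfy (2*k + 8)·f(k+1) − (k + 4)·f(k) = 1.
d = -1 from the (1,1,0) case.
deg f ≤ -1 is impossible — no certificate.

not Gosper-summable; s_k does not exist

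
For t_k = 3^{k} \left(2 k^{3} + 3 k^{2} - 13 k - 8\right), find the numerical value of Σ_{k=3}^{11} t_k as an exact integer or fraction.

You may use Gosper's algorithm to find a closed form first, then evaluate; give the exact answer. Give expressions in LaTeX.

Step 1: r(k) = 3*(2*k**3 + 9*k**2 - k - 16)/(2*k**3 + 3*k**2 - 13*k - 8).
Normal form (A,B,C) = (3, 1, k**3 + 3*k**2/2 - 13*k/2 - 4).
Need (3)·f(k+1) − (1)·f(k) = k**3 + 3*k**2/2 - 13*k/2 - 4.
Degrees (0,0,3) ⇒ d ≤ 3.
Solving with deg f ≤ 3: f(k) = (k + 1)*(k**2 - 4*k + 2)/2.
Then R = B(k−1)f/C = (k + 1)*(k**2 - 4*k + 2)/(2*k**3 + 3*k**2 - 13*k - 8), so s_k = R(k)·t_k = 3**k*(k**3 - 3*k**2 - 2*k + 2).
Verify: 3**k*(2*k**3 + 3*k**2 - 13*k - 8) matches t_k.
Sum = s_(12) − s_(3); s_(12) = 677055834, s_(3) = -108 ⇒ 677055942.

Σ = 677055942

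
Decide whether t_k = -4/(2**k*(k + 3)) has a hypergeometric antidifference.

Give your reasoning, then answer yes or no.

Compute t_(k+1)/t_k: get (k + 3)/(2*(k + 4)).
Gosper form: A/B · C(k+1)/C(k) with A=k/2 + 3/2, B=k + 4, C=1.
Solve (k/2 + 3/2)·f(k+1) − (k + 3)·f(k) = 1.
d = -1 from the (1,1,0) case.
Negative degree bound (-1): no f exists, t_k not Gosper-summable.

No — negative degree bound, so no certificate f.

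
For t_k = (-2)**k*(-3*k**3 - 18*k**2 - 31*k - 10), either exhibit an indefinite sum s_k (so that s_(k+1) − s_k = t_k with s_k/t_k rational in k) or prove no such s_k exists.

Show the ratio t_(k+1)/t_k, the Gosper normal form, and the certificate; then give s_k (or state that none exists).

s_k = (-2)**k*(k**3 + 4*k**2 + 3*k - 2)

Ratio r(k) = 2*(-3*k**3 - 27*k**2 - 76*k - 62)/(3*k**3 + 18*k**2 + 31*k + 10).
So A=-2 and B=1, with C=k**3 + 6*k**2 + 31*k/3 + 10/3.
Need (-2)·f(k+1) − (1)·f(k) = k**3 + 6*k**2 + 31*k/3 + 10/3.
d = 3 from the (0,0,3) case.
Match coefficients ⇒ f(k) = -(k + 2)*(k**2 + 2*k - 1)/3.
Get s_k = R·t_k = (-2)**k*(k**3 + 4*k**2 + 3*k - 2) with R(k) = B(k−1)f(k)/C(k) = -(k + 2)*(k**2 + 2*k - 1)/(3*k**3 + 18*k**2 + 31*k + 10).
Verify: (-2)**k*(-3*k**3 - 18*k**2 - 31*k - 10) matches t_k.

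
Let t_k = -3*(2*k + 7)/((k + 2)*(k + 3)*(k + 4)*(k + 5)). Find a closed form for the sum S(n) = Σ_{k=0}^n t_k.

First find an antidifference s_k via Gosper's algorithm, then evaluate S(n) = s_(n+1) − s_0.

S(n) = 3*(-n**2 - 8*n - 7)/(8*(n**2 + 8*n + 15))

t_(k+1)/t_k = (k + 2)*(2*k + 9)/((k + 6)*(2*k + 7)).
Gosper form: A/B · C(k+1)/C(k) with A=k + 2, B=k + 6, C=k + 7/2.
Need (k + 2)·f(k+1) − (k + 5)·f(k) = k + 7/2.
Bound: deg f ≤ 3.
Coefficient equations give f(k) = k*(k + 3)*(k + 6)/16.
Then R = B(k−1)f/C = k*(k + 3)*(k + 5)*(k + 6)/(8*(2*k + 7)), so s_k = R(k)·t_k = 3*k*(-k - 6)/(8*(k**2 + 6*k + 8)).
Check: Δs_k = 3*(-2*k - 7)/(k**4 + 14*k**3 + 71*k**2 + 154*k + 120). ✓
Σ_(k=0)^n t_k = s_(n+1) − s_(0) = (3*(-n**2 - 8*n - 7)/(8*(n**2 + 8*n + 15))) − (0), i.e. 3*(-n**2 - 8*n - 7)/(8*(n**2 + 8*n + 15)).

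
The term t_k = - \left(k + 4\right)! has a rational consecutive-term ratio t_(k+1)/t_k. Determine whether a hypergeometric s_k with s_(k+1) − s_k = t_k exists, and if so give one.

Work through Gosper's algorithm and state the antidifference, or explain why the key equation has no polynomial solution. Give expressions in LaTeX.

Ratio r(k) = k + 5.
Take A(k)=k + 5, B(k)=1, C(k)=1.
Solve (k + 5)·f(k+1) − (1)·f(k) = 1.
deg f ≤ -1 (via 1,0,0).
deg f ≤ -1 is impossible — no certificate.

none (Gosper's algorithm certifies no s_k)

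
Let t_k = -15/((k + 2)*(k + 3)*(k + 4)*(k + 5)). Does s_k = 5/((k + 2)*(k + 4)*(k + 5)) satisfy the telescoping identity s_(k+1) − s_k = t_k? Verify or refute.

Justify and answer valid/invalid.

s_(k+1) = 5/((k + 3)*(k + 5)*(k + 6))
s_(k+1) − s_k = 5*(-3*k - 10)/(k**5 + 20*k**4 + 155*k**3 + 580*k**2 + 1044*k + 720)
(s_(k+1) − s_k) − t_k = 40/(k**5 + 20*k**4 + 155*k**3 + 580*k**2 + 1044*k + 720)

Invalid: residual 40/(k**5 + 20*k**4 + 155*k**3 + 580*k**2 + 1044*k + 720) ≠ 0.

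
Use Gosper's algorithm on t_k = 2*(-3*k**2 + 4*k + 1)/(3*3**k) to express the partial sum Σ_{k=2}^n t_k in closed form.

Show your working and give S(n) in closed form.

r(k) = (3*k**2 + 2*k - 2)/(3*(3*k**2 - 4*k - 1)) after simplifying.
Take A(k)=1/3, B(k)=1, C(k)=k**2 - 4*k/3 - 1/3.
Need (1/3)·f(k+1) − (1)·f(k) = k**2 - 4*k/3 - 1/3.
Bound: deg f ≤ 2.
Match coefficients ⇒ f(k) = -k*(3*k - 1)/2.
So s_k = (B(k−1)f/C)·t_k = (-3*k*(3*k - 1)/(2*(3*k**2 - 4*k - 1)))·t_k = k*(3*k - 1)/3**k.
s_(k+1) − s_k = 2*(-3*k**2 + 4*k + 1)/(3*3**k) = t_k.
Σ_(k=2)^n t_k = s_(n+1) − s_(2) = (3**(-n - 1)*(3*n**2 + 5*n + 2)) − (10/9), i.e. 3**(-n - 2)*(-10*3**n + 9*n**2 + 15*n + 6).

S(n) = 3**(-n - 2)*(-10*3**n + 9*n**2 + 15*n + 6)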